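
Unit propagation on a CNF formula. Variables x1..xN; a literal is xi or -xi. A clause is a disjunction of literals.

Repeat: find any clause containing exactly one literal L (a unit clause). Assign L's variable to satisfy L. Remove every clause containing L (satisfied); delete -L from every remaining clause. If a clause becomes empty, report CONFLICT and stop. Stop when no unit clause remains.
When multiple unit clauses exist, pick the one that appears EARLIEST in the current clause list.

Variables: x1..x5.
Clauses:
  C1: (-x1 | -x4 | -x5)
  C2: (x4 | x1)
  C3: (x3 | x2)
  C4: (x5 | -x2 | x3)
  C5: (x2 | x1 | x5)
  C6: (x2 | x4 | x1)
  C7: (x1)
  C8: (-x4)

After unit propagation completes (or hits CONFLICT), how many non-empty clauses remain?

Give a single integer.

unit clause [1] forces x1=T; simplify:
  drop -1 from [-1, -4, -5] -> [-4, -5]
  satisfied 4 clause(s); 4 remain; assigned so far: [1]
unit clause [-4] forces x4=F; simplify:
  satisfied 2 clause(s); 2 remain; assigned so far: [1, 4]

Answer: 2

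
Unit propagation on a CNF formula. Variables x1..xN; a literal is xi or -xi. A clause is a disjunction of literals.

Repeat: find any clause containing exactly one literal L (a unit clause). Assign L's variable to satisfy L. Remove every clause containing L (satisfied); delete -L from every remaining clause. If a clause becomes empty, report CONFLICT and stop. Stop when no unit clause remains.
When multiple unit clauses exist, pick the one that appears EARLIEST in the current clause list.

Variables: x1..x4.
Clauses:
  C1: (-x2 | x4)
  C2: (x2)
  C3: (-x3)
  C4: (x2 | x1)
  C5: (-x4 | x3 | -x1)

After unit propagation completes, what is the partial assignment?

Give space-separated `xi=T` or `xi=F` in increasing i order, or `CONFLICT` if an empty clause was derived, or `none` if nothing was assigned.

unit clause [2] forces x2=T; simplify:
  drop -2 from [-2, 4] -> [4]
  satisfied 2 clause(s); 3 remain; assigned so far: [2]
unit clause [4] forces x4=T; simplify:
  drop -4 from [-4, 3, -1] -> [3, -1]
  satisfied 1 clause(s); 2 remain; assigned so far: [2, 4]
unit clause [-3] forces x3=F; simplify:
  drop 3 from [3, -1] -> [-1]
  satisfied 1 clause(s); 1 remain; assigned so far: [2, 3, 4]
unit clause [-1] forces x1=F; simplify:
  satisfied 1 clause(s); 0 remain; assigned so far: [1, 2, 3, 4]

Answer: x1=F x2=T x3=F x4=T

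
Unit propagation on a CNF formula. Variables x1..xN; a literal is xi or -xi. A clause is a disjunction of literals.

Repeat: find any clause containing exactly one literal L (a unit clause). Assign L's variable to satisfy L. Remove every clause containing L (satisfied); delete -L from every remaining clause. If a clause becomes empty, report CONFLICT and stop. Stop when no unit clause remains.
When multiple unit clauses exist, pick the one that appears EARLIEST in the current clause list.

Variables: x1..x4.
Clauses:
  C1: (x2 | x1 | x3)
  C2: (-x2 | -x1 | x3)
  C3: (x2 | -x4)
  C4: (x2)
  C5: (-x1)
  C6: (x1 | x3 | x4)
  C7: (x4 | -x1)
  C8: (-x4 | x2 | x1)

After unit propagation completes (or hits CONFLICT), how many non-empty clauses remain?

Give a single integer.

unit clause [2] forces x2=T; simplify:
  drop -2 from [-2, -1, 3] -> [-1, 3]
  satisfied 4 clause(s); 4 remain; assigned so far: [2]
unit clause [-1] forces x1=F; simplify:
  drop 1 from [1, 3, 4] -> [3, 4]
  satisfied 3 clause(s); 1 remain; assigned so far: [1, 2]

Answer: 1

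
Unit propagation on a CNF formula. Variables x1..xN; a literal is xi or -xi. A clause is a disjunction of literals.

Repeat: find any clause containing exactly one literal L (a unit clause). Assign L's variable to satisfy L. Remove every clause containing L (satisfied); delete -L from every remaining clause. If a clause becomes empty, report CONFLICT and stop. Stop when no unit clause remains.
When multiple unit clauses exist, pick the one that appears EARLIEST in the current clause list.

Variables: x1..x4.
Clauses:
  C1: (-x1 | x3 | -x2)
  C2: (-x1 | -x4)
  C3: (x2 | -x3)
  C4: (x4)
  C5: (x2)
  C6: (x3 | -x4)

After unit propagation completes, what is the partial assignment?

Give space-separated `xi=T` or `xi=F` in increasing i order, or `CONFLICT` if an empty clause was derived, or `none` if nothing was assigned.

Answer: x1=F x2=T x3=T x4=T

Derivation:
unit clause [4] forces x4=T; simplify:
  drop -4 from [-1, -4] -> [-1]
  drop -4 from [3, -4] -> [3]
  satisfied 1 clause(s); 5 remain; assigned so far: [4]
unit clause [-1] forces x1=F; simplify:
  satisfied 2 clause(s); 3 remain; assigned so far: [1, 4]
unit clause [2] forces x2=T; simplify:
  satisfied 2 clause(s); 1 remain; assigned so far: [1, 2, 4]
unit clause [3] forces x3=T; simplify:
  satisfied 1 clause(s); 0 remain; assigned so far: [1, 2, 3, 4]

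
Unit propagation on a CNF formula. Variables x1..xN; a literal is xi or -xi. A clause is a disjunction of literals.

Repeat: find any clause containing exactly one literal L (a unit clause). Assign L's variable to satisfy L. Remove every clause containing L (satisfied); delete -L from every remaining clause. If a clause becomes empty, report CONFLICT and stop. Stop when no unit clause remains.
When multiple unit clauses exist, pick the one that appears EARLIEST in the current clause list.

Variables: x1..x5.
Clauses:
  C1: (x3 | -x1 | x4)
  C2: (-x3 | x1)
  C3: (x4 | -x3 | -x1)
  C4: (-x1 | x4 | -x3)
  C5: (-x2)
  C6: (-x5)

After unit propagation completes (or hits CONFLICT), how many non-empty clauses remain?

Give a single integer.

unit clause [-2] forces x2=F; simplify:
  satisfied 1 clause(s); 5 remain; assigned so far: [2]
unit clause [-5] forces x5=F; simplify:
  satisfied 1 clause(s); 4 remain; assigned so far: [2, 5]

Answer: 4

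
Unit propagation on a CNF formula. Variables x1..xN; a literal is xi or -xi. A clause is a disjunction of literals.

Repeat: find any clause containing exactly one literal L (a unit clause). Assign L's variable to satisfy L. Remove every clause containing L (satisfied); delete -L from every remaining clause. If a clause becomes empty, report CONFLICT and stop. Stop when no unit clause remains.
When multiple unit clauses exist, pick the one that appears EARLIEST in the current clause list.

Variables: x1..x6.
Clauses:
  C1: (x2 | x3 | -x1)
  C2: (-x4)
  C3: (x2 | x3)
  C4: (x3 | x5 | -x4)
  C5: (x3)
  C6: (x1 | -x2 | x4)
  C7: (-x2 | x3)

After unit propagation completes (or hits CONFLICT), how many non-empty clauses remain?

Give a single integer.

unit clause [-4] forces x4=F; simplify:
  drop 4 from [1, -2, 4] -> [1, -2]
  satisfied 2 clause(s); 5 remain; assigned so far: [4]
unit clause [3] forces x3=T; simplify:
  satisfied 4 clause(s); 1 remain; assigned so far: [3, 4]

Answer: 1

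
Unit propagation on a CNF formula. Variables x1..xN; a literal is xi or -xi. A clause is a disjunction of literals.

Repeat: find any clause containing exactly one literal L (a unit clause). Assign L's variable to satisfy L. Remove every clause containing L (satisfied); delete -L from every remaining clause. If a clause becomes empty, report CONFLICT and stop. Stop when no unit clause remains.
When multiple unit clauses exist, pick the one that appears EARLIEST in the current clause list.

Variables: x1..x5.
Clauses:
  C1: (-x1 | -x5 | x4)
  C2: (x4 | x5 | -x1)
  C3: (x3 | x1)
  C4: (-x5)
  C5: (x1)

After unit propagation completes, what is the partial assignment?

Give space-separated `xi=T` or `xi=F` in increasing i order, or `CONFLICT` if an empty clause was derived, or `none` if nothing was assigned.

unit clause [-5] forces x5=F; simplify:
  drop 5 from [4, 5, -1] -> [4, -1]
  satisfied 2 clause(s); 3 remain; assigned so far: [5]
unit clause [1] forces x1=T; simplify:
  drop -1 from [4, -1] -> [4]
  satisfied 2 clause(s); 1 remain; assigned so far: [1, 5]
unit clause [4] forces x4=T; simplify:
  satisfied 1 clause(s); 0 remain; assigned so far: [1, 4, 5]

Answer: x1=T x4=T x5=F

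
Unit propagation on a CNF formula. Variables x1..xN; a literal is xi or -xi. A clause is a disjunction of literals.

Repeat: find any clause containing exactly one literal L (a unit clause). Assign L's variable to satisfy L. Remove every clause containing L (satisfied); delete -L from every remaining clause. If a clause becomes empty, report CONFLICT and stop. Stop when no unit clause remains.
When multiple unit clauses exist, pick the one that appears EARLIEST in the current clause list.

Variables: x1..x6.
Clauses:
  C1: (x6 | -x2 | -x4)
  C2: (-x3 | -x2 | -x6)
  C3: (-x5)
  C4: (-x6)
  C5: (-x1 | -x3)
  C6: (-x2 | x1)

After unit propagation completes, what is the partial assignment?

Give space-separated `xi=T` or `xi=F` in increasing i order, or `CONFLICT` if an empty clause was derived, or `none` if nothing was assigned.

unit clause [-5] forces x5=F; simplify:
  satisfied 1 clause(s); 5 remain; assigned so far: [5]
unit clause [-6] forces x6=F; simplify:
  drop 6 from [6, -2, -4] -> [-2, -4]
  satisfied 2 clause(s); 3 remain; assigned so far: [5, 6]

Answer: x5=F x6=F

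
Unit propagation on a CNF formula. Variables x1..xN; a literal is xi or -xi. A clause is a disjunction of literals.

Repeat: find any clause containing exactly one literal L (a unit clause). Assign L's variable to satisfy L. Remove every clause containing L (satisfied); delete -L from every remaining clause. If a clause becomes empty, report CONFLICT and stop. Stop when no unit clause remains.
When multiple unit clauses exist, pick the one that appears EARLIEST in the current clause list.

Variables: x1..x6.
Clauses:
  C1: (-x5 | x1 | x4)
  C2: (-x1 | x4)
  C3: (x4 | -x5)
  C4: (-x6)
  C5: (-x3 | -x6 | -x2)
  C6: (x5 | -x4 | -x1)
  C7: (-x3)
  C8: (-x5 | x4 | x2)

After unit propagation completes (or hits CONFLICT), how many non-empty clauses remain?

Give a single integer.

Answer: 5

Derivation:
unit clause [-6] forces x6=F; simplify:
  satisfied 2 clause(s); 6 remain; assigned so far: [6]
unit clause [-3] forces x3=F; simplify:
  satisfied 1 clause(s); 5 remain; assigned so far: [3, 6]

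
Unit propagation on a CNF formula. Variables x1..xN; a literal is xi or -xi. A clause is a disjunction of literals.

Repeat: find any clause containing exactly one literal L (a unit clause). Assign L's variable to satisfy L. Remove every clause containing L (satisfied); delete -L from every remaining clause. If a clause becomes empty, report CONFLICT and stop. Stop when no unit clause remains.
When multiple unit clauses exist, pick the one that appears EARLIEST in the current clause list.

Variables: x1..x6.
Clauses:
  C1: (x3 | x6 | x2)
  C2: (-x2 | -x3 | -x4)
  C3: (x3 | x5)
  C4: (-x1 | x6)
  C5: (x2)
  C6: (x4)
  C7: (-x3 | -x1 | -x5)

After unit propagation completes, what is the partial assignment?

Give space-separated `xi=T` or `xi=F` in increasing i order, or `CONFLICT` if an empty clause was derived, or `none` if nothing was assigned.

Answer: x2=T x3=F x4=T x5=T

Derivation:
unit clause [2] forces x2=T; simplify:
  drop -2 from [-2, -3, -4] -> [-3, -4]
  satisfied 2 clause(s); 5 remain; assigned so far: [2]
unit clause [4] forces x4=T; simplify:
  drop -4 from [-3, -4] -> [-3]
  satisfied 1 clause(s); 4 remain; assigned so far: [2, 4]
unit clause [-3] forces x3=F; simplify:
  drop 3 from [3, 5] -> [5]
  satisfied 2 clause(s); 2 remain; assigned so far: [2, 3, 4]
unit clause [5] forces x5=T; simplify:
  satisfied 1 clause(s); 1 remain; assigned so far: [2, 3, 4, 5]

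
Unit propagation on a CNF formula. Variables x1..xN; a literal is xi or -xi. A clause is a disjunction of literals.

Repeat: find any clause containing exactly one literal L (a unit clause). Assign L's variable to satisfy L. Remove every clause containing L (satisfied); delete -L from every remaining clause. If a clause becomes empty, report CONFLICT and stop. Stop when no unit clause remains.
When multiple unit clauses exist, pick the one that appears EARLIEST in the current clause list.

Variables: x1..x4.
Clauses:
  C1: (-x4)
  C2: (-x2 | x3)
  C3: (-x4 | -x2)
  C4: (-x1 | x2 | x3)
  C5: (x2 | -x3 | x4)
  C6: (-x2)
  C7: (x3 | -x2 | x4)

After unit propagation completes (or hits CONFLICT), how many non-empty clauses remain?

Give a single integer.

Answer: 0

Derivation:
unit clause [-4] forces x4=F; simplify:
  drop 4 from [2, -3, 4] -> [2, -3]
  drop 4 from [3, -2, 4] -> [3, -2]
  satisfied 2 clause(s); 5 remain; assigned so far: [4]
unit clause [-2] forces x2=F; simplify:
  drop 2 from [-1, 2, 3] -> [-1, 3]
  drop 2 from [2, -3] -> [-3]
  satisfied 3 clause(s); 2 remain; assigned so far: [2, 4]
unit clause [-3] forces x3=F; simplify:
  drop 3 from [-1, 3] -> [-1]
  satisfied 1 clause(s); 1 remain; assigned so far: [2, 3, 4]
unit clause [-1] forces x1=F; simplify:
  satisfied 1 clause(s); 0 remain; assigned so far: [1, 2, 3, 4]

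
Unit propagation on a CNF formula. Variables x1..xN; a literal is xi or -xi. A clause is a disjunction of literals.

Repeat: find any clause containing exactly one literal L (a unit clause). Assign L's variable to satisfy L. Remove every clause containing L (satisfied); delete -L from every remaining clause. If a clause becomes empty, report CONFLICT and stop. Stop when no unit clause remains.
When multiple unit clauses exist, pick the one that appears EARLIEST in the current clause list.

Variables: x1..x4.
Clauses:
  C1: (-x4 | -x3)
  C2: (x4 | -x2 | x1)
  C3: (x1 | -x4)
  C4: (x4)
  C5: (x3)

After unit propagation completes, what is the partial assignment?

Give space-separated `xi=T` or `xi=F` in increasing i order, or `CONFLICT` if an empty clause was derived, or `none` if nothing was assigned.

Answer: CONFLICT

Derivation:
unit clause [4] forces x4=T; simplify:
  drop -4 from [-4, -3] -> [-3]
  drop -4 from [1, -4] -> [1]
  satisfied 2 clause(s); 3 remain; assigned so far: [4]
unit clause [-3] forces x3=F; simplify:
  drop 3 from [3] -> [] (empty!)
  satisfied 1 clause(s); 2 remain; assigned so far: [3, 4]
CONFLICT (empty clause)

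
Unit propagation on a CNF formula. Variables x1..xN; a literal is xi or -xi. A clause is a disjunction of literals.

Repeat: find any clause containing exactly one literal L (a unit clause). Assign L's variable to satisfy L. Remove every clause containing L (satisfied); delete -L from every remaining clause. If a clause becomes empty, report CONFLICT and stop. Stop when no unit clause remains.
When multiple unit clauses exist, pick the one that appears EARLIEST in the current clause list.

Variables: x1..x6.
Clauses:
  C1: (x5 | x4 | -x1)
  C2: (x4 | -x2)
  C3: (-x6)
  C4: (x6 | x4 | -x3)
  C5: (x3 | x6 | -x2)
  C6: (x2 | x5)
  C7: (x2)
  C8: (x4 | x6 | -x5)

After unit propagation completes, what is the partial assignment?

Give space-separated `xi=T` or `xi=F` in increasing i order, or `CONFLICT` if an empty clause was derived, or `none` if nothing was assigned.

Answer: x2=T x3=T x4=T x6=F

Derivation:
unit clause [-6] forces x6=F; simplify:
  drop 6 from [6, 4, -3] -> [4, -3]
  drop 6 from [3, 6, -2] -> [3, -2]
  drop 6 from [4, 6, -5] -> [4, -5]
  satisfied 1 clause(s); 7 remain; assigned so far: [6]
unit clause [2] forces x2=T; simplify:
  drop -2 from [4, -2] -> [4]
  drop -2 from [3, -2] -> [3]
  satisfied 2 clause(s); 5 remain; assigned so far: [2, 6]
unit clause [4] forces x4=T; simplify:
  satisfied 4 clause(s); 1 remain; assigned so far: [2, 4, 6]
unit clause [3] forces x3=T; simplify:
  satisfied 1 clause(s); 0 remain; assigned so far: [2, 3, 4, 6]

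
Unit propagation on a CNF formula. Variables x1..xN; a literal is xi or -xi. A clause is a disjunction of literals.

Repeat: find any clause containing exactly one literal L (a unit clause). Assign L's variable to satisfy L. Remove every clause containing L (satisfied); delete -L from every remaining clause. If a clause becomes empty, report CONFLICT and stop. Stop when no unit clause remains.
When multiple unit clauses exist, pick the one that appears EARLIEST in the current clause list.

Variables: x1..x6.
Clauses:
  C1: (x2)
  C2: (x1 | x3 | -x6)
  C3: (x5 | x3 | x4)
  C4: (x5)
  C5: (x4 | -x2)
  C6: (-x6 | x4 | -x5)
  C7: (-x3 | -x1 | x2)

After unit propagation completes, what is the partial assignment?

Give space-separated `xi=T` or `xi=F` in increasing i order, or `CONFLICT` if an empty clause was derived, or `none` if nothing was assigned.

unit clause [2] forces x2=T; simplify:
  drop -2 from [4, -2] -> [4]
  satisfied 2 clause(s); 5 remain; assigned so far: [2]
unit clause [5] forces x5=T; simplify:
  drop -5 from [-6, 4, -5] -> [-6, 4]
  satisfied 2 clause(s); 3 remain; assigned so far: [2, 5]
unit clause [4] forces x4=T; simplify:
  satisfied 2 clause(s); 1 remain; assigned so far: [2, 4, 5]

Answer: x2=T x4=T x5=T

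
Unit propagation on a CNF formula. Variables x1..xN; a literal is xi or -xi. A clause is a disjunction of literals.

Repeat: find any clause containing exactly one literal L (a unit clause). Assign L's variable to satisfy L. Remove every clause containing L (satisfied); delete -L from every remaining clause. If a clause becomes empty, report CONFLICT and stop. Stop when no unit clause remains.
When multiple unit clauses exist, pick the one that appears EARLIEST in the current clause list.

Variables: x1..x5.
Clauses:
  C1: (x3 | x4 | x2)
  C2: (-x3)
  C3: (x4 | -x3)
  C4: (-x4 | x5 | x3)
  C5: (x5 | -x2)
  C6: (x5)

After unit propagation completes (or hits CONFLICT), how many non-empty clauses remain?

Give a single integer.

unit clause [-3] forces x3=F; simplify:
  drop 3 from [3, 4, 2] -> [4, 2]
  drop 3 from [-4, 5, 3] -> [-4, 5]
  satisfied 2 clause(s); 4 remain; assigned so far: [3]
unit clause [5] forces x5=T; simplify:
  satisfied 3 clause(s); 1 remain; assigned so far: [3, 5]

Answer: 1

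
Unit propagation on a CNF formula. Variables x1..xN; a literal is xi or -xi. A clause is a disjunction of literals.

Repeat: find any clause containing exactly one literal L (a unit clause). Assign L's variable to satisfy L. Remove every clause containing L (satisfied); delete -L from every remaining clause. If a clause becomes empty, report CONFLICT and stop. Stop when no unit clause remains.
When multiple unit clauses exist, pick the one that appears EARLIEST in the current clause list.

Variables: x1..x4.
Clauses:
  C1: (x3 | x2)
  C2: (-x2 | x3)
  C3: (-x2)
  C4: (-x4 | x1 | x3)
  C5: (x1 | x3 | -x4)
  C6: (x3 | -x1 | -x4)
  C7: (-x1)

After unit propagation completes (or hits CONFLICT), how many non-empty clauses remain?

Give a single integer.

Answer: 0

Derivation:
unit clause [-2] forces x2=F; simplify:
  drop 2 from [3, 2] -> [3]
  satisfied 2 clause(s); 5 remain; assigned so far: [2]
unit clause [3] forces x3=T; simplify:
  satisfied 4 clause(s); 1 remain; assigned so far: [2, 3]
unit clause [-1] forces x1=F; simplify:
  satisfied 1 clause(s); 0 remain; assigned so far: [1, 2, 3]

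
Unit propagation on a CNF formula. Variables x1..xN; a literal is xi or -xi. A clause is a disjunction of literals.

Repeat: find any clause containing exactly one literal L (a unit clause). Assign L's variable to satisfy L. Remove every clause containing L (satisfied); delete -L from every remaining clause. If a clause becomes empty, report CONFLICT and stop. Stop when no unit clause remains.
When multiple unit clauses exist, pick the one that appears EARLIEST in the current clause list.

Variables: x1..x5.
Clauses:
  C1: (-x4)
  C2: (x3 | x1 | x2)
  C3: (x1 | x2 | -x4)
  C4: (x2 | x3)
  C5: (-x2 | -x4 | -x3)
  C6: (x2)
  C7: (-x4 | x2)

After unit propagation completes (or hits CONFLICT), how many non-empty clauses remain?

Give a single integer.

unit clause [-4] forces x4=F; simplify:
  satisfied 4 clause(s); 3 remain; assigned so far: [4]
unit clause [2] forces x2=T; simplify:
  satisfied 3 clause(s); 0 remain; assigned so far: [2, 4]

Answer: 0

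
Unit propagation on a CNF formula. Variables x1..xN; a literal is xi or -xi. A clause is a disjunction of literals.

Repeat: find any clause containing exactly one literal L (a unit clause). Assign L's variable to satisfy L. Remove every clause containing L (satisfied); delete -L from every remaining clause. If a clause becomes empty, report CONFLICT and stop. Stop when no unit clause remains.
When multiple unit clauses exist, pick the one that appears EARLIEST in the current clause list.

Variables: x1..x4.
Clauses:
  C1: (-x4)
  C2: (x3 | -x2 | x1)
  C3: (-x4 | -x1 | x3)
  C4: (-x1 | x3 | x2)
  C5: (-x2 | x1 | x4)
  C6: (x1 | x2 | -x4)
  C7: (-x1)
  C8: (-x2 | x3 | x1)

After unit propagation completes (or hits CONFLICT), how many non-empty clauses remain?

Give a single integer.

unit clause [-4] forces x4=F; simplify:
  drop 4 from [-2, 1, 4] -> [-2, 1]
  satisfied 3 clause(s); 5 remain; assigned so far: [4]
unit clause [-1] forces x1=F; simplify:
  drop 1 from [3, -2, 1] -> [3, -2]
  drop 1 from [-2, 1] -> [-2]
  drop 1 from [-2, 3, 1] -> [-2, 3]
  satisfied 2 clause(s); 3 remain; assigned so far: [1, 4]
unit clause [-2] forces x2=F; simplify:
  satisfied 3 clause(s); 0 remain; assigned so far: [1, 2, 4]

Answer: 0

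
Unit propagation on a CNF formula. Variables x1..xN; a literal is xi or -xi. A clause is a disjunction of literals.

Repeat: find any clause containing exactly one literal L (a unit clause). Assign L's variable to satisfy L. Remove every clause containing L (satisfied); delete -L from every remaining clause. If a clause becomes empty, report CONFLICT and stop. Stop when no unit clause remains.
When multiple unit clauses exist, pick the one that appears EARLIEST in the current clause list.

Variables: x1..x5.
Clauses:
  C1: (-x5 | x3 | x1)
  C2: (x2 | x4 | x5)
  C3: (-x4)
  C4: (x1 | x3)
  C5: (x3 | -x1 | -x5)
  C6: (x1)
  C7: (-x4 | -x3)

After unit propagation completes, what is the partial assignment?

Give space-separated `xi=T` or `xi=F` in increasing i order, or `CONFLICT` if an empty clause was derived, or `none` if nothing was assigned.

Answer: x1=T x4=F

Derivation:
unit clause [-4] forces x4=F; simplify:
  drop 4 from [2, 4, 5] -> [2, 5]
  satisfied 2 clause(s); 5 remain; assigned so far: [4]
unit clause [1] forces x1=T; simplify:
  drop -1 from [3, -1, -5] -> [3, -5]
  satisfied 3 clause(s); 2 remain; assigned so far: [1, 4]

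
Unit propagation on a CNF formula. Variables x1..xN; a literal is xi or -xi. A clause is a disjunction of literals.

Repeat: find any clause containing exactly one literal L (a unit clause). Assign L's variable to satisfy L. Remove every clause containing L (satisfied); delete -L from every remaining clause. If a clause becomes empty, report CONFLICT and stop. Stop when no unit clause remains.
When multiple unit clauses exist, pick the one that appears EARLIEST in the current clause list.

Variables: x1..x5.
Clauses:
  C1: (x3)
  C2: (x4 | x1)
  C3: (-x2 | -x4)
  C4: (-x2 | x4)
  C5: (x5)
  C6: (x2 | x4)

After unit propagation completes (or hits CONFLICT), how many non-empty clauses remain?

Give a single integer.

Answer: 4

Derivation:
unit clause [3] forces x3=T; simplify:
  satisfied 1 clause(s); 5 remain; assigned so far: [3]
unit clause [5] forces x5=T; simplify:
  satisfied 1 clause(s); 4 remain; assigned so far: [3, 5]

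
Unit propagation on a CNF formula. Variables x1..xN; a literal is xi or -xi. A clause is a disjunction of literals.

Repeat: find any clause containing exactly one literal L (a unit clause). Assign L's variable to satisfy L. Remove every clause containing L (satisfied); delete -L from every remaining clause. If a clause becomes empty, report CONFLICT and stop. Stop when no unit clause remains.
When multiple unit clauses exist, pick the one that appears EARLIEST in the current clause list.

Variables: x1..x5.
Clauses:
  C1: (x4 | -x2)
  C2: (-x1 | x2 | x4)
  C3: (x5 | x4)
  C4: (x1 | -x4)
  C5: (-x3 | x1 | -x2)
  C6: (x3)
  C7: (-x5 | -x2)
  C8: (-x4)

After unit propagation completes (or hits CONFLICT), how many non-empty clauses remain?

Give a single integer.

unit clause [3] forces x3=T; simplify:
  drop -3 from [-3, 1, -2] -> [1, -2]
  satisfied 1 clause(s); 7 remain; assigned so far: [3]
unit clause [-4] forces x4=F; simplify:
  drop 4 from [4, -2] -> [-2]
  drop 4 from [-1, 2, 4] -> [-1, 2]
  drop 4 from [5, 4] -> [5]
  satisfied 2 clause(s); 5 remain; assigned so far: [3, 4]
unit clause [-2] forces x2=F; simplify:
  drop 2 from [-1, 2] -> [-1]
  satisfied 3 clause(s); 2 remain; assigned so far: [2, 3, 4]
unit clause [-1] forces x1=F; simplify:
  satisfied 1 clause(s); 1 remain; assigned so far: [1, 2, 3, 4]
unit clause [5] forces x5=T; simplify:
  satisfied 1 clause(s); 0 remain; assigned so far: [1, 2, 3, 4, 5]

Answer: 0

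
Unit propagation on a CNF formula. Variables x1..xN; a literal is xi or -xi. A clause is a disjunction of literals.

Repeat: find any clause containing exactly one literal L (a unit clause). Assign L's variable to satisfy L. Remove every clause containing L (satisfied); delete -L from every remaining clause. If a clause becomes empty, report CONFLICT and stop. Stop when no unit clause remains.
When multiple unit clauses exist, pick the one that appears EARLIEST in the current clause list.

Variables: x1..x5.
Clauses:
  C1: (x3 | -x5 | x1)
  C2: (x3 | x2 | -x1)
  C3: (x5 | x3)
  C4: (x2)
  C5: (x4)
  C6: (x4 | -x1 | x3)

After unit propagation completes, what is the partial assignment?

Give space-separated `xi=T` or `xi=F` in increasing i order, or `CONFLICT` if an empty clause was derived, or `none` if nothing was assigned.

unit clause [2] forces x2=T; simplify:
  satisfied 2 clause(s); 4 remain; assigned so far: [2]
unit clause [4] forces x4=T; simplify:
  satisfied 2 clause(s); 2 remain; assigned so far: [2, 4]

Answer: x2=T x4=T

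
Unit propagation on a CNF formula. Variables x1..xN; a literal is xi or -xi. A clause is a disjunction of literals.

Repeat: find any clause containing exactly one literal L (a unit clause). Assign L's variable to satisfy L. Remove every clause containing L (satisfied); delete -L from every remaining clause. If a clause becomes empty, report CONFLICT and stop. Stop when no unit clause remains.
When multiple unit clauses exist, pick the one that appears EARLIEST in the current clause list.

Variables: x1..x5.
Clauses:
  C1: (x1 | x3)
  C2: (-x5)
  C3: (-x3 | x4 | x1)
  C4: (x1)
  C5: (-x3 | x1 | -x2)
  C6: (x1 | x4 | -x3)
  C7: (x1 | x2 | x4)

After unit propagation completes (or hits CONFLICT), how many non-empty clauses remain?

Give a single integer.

unit clause [-5] forces x5=F; simplify:
  satisfied 1 clause(s); 6 remain; assigned so far: [5]
unit clause [1] forces x1=T; simplify:
  satisfied 6 clause(s); 0 remain; assigned so far: [1, 5]

Answer: 0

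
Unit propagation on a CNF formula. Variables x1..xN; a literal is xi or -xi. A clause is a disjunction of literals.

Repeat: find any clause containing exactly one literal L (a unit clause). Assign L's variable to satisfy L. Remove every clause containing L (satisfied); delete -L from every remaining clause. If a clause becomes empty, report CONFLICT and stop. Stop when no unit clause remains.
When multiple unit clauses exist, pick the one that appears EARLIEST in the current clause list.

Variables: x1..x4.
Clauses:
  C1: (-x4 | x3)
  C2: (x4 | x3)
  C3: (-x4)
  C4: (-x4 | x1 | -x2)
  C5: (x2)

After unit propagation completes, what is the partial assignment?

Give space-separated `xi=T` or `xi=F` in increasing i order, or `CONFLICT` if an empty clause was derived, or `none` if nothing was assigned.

unit clause [-4] forces x4=F; simplify:
  drop 4 from [4, 3] -> [3]
  satisfied 3 clause(s); 2 remain; assigned so far: [4]
unit clause [3] forces x3=T; simplify:
  satisfied 1 clause(s); 1 remain; assigned so far: [3, 4]
unit clause [2] forces x2=T; simplify:
  satisfied 1 clause(s); 0 remain; assigned so far: [2, 3, 4]

Answer: x2=T x3=T x4=F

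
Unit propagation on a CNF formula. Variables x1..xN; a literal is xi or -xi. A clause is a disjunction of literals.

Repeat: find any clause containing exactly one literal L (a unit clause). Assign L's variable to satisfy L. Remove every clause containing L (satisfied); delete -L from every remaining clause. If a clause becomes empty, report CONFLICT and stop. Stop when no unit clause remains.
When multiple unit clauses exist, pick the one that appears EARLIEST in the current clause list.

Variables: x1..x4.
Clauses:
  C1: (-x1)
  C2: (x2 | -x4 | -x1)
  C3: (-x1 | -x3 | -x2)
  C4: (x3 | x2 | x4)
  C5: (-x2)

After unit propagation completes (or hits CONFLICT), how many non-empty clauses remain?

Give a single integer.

Answer: 1

Derivation:
unit clause [-1] forces x1=F; simplify:
  satisfied 3 clause(s); 2 remain; assigned so far: [1]
unit clause [-2] forces x2=F; simplify:
  drop 2 from [3, 2, 4] -> [3, 4]
  satisfied 1 clause(s); 1 remain; assigned so far: [1, 2]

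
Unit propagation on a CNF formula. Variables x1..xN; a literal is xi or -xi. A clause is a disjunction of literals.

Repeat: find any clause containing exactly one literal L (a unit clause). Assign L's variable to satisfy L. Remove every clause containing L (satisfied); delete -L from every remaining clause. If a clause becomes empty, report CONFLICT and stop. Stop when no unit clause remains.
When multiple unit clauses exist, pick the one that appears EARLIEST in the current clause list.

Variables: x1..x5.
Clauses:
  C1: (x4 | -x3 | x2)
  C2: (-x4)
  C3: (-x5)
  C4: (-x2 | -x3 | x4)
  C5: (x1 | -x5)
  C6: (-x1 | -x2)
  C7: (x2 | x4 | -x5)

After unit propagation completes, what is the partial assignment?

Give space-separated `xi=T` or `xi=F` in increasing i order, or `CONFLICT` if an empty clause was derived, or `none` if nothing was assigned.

unit clause [-4] forces x4=F; simplify:
  drop 4 from [4, -3, 2] -> [-3, 2]
  drop 4 from [-2, -3, 4] -> [-2, -3]
  drop 4 from [2, 4, -5] -> [2, -5]
  satisfied 1 clause(s); 6 remain; assigned so far: [4]
unit clause [-5] forces x5=F; simplify:
  satisfied 3 clause(s); 3 remain; assigned so far: [4, 5]

Answer: x4=F x5=F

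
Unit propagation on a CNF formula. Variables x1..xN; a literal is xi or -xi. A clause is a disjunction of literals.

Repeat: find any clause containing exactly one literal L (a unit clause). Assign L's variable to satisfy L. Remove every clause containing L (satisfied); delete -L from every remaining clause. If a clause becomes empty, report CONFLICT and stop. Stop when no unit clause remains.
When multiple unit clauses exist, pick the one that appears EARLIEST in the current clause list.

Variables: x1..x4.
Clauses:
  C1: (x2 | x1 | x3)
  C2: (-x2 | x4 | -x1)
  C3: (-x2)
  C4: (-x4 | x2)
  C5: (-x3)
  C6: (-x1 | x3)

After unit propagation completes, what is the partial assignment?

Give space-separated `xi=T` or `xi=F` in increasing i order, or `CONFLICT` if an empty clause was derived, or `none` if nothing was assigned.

Answer: CONFLICT

Derivation:
unit clause [-2] forces x2=F; simplify:
  drop 2 from [2, 1, 3] -> [1, 3]
  drop 2 from [-4, 2] -> [-4]
  satisfied 2 clause(s); 4 remain; assigned so far: [2]
unit clause [-4] forces x4=F; simplify:
  satisfied 1 clause(s); 3 remain; assigned so far: [2, 4]
unit clause [-3] forces x3=F; simplify:
  drop 3 from [1, 3] -> [1]
  drop 3 from [-1, 3] -> [-1]
  satisfied 1 clause(s); 2 remain; assigned so far: [2, 3, 4]
unit clause [1] forces x1=T; simplify:
  drop -1 from [-1] -> [] (empty!)
  satisfied 1 clause(s); 1 remain; assigned so far: [1, 2, 3, 4]
CONFLICT (empty clause)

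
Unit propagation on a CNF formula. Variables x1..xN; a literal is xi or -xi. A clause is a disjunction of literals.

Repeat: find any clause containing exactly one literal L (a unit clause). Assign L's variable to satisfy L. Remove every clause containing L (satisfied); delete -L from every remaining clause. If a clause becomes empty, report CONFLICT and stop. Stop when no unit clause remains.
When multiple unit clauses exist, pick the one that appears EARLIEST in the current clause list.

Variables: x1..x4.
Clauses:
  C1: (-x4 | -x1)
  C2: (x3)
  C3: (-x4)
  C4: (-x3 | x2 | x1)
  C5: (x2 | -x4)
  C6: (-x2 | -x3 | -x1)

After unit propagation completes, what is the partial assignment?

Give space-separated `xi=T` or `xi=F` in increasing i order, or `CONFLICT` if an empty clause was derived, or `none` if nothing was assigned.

unit clause [3] forces x3=T; simplify:
  drop -3 from [-3, 2, 1] -> [2, 1]
  drop -3 from [-2, -3, -1] -> [-2, -1]
  satisfied 1 clause(s); 5 remain; assigned so far: [3]
unit clause [-4] forces x4=F; simplify:
  satisfied 3 clause(s); 2 remain; assigned so far: [3, 4]

Answer: x3=T x4=F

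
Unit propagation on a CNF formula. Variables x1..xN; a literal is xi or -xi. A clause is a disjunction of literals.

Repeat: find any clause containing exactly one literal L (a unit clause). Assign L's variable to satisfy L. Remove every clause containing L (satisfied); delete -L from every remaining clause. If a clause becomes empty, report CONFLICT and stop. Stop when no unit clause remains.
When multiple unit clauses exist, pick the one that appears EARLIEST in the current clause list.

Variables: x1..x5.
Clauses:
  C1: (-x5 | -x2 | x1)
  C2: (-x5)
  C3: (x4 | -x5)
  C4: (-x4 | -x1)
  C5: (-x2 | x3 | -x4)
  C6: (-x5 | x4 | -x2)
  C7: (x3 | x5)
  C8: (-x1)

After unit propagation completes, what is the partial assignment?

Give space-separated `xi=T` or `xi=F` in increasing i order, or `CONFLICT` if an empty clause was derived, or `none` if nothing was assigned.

unit clause [-5] forces x5=F; simplify:
  drop 5 from [3, 5] -> [3]
  satisfied 4 clause(s); 4 remain; assigned so far: [5]
unit clause [3] forces x3=T; simplify:
  satisfied 2 clause(s); 2 remain; assigned so far: [3, 5]
unit clause [-1] forces x1=F; simplify:
  satisfied 2 clause(s); 0 remain; assigned so far: [1, 3, 5]

Answer: x1=F x3=T x5=F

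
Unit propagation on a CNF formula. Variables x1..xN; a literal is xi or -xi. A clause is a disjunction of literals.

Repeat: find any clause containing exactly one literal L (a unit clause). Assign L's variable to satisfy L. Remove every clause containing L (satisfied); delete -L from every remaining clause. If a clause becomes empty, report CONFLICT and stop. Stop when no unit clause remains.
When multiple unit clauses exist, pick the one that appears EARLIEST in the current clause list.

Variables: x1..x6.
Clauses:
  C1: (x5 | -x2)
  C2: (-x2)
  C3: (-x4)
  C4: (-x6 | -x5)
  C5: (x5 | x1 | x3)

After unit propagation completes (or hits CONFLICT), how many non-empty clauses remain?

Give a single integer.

Answer: 2

Derivation:
unit clause [-2] forces x2=F; simplify:
  satisfied 2 clause(s); 3 remain; assigned so far: [2]
unit clause [-4] forces x4=F; simplify:
  satisfied 1 clause(s); 2 remain; assigned so far: [2, 4]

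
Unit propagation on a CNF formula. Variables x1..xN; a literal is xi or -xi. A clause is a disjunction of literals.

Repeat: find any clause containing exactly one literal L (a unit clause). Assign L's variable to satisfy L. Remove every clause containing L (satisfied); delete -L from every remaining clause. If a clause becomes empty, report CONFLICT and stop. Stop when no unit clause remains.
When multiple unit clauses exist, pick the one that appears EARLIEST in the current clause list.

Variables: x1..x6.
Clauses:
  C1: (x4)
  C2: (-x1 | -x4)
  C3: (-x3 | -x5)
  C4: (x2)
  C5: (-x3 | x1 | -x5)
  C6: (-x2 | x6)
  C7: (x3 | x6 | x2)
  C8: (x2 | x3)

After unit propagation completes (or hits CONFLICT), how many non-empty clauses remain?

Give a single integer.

unit clause [4] forces x4=T; simplify:
  drop -4 from [-1, -4] -> [-1]
  satisfied 1 clause(s); 7 remain; assigned so far: [4]
unit clause [-1] forces x1=F; simplify:
  drop 1 from [-3, 1, -5] -> [-3, -5]
  satisfied 1 clause(s); 6 remain; assigned so far: [1, 4]
unit clause [2] forces x2=T; simplify:
  drop -2 from [-2, 6] -> [6]
  satisfied 3 clause(s); 3 remain; assigned so far: [1, 2, 4]
unit clause [6] forces x6=T; simplify:
  satisfied 1 clause(s); 2 remain; assigned so far: [1, 2, 4, 6]

Answer: 2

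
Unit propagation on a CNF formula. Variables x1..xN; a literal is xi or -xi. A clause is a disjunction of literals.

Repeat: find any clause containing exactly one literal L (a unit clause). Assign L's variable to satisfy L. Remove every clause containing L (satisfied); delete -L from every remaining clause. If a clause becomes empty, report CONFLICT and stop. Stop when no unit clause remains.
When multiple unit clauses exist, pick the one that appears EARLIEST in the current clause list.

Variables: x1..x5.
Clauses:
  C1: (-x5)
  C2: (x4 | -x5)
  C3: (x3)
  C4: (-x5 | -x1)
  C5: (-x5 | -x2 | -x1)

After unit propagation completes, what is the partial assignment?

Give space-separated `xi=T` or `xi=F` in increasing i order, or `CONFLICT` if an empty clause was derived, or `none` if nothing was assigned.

unit clause [-5] forces x5=F; simplify:
  satisfied 4 clause(s); 1 remain; assigned so far: [5]
unit clause [3] forces x3=T; simplify:
  satisfied 1 clause(s); 0 remain; assigned so far: [3, 5]

Answer: x3=T x5=F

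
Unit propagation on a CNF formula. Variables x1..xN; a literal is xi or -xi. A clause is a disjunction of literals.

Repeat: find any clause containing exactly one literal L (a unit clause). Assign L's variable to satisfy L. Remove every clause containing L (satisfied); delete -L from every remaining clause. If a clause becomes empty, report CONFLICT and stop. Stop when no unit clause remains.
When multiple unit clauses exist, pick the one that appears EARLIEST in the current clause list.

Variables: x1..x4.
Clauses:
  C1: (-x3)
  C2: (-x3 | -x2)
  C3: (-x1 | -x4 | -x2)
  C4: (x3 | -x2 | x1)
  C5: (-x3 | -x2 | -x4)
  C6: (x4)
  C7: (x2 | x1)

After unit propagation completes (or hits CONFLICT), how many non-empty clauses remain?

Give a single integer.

unit clause [-3] forces x3=F; simplify:
  drop 3 from [3, -2, 1] -> [-2, 1]
  satisfied 3 clause(s); 4 remain; assigned so far: [3]
unit clause [4] forces x4=T; simplify:
  drop -4 from [-1, -4, -2] -> [-1, -2]
  satisfied 1 clause(s); 3 remain; assigned so far: [3, 4]

Answer: 3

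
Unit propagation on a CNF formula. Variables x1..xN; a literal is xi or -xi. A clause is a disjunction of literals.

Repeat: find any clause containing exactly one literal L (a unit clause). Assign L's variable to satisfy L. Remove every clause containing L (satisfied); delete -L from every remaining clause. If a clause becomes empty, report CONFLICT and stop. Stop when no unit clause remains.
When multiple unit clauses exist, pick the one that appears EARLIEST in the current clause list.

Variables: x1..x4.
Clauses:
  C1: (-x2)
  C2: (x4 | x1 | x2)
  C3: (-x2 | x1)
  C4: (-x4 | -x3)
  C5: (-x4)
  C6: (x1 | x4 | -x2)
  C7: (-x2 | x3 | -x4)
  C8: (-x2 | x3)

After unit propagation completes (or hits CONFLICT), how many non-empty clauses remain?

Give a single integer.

unit clause [-2] forces x2=F; simplify:
  drop 2 from [4, 1, 2] -> [4, 1]
  satisfied 5 clause(s); 3 remain; assigned so far: [2]
unit clause [-4] forces x4=F; simplify:
  drop 4 from [4, 1] -> [1]
  satisfied 2 clause(s); 1 remain; assigned so far: [2, 4]
unit clause [1] forces x1=T; simplify:
  satisfied 1 clause(s); 0 remain; assigned so far: [1, 2, 4]

Answer: 0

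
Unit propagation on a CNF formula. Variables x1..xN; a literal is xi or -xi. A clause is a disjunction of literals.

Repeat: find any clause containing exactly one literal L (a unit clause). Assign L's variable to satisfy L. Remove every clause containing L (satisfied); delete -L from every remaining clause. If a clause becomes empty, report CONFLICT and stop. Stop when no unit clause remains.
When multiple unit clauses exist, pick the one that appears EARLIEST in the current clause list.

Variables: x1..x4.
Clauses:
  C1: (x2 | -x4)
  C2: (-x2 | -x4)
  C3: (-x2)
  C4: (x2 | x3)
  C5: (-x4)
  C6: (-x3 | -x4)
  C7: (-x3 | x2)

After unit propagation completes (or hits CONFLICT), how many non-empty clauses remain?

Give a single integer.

unit clause [-2] forces x2=F; simplify:
  drop 2 from [2, -4] -> [-4]
  drop 2 from [2, 3] -> [3]
  drop 2 from [-3, 2] -> [-3]
  satisfied 2 clause(s); 5 remain; assigned so far: [2]
unit clause [-4] forces x4=F; simplify:
  satisfied 3 clause(s); 2 remain; assigned so far: [2, 4]
unit clause [3] forces x3=T; simplify:
  drop -3 from [-3] -> [] (empty!)
  satisfied 1 clause(s); 1 remain; assigned so far: [2, 3, 4]
CONFLICT (empty clause)

Answer: 0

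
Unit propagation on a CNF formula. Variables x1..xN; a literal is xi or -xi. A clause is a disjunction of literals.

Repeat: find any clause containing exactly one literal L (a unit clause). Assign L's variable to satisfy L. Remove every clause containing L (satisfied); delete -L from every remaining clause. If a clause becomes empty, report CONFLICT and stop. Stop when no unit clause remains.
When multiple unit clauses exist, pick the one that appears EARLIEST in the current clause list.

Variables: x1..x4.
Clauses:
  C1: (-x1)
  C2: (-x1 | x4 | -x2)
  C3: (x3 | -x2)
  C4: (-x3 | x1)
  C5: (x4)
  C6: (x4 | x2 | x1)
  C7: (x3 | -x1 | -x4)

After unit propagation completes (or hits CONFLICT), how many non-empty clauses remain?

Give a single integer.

Answer: 0

Derivation:
unit clause [-1] forces x1=F; simplify:
  drop 1 from [-3, 1] -> [-3]
  drop 1 from [4, 2, 1] -> [4, 2]
  satisfied 3 clause(s); 4 remain; assigned so far: [1]
unit clause [-3] forces x3=F; simplify:
  drop 3 from [3, -2] -> [-2]
  satisfied 1 clause(s); 3 remain; assigned so far: [1, 3]
unit clause [-2] forces x2=F; simplify:
  drop 2 from [4, 2] -> [4]
  satisfied 1 clause(s); 2 remain; assigned so far: [1, 2, 3]
unit clause [4] forces x4=T; simplify:
  satisfied 2 clause(s); 0 remain; assigned so far: [1, 2, 3, 4]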